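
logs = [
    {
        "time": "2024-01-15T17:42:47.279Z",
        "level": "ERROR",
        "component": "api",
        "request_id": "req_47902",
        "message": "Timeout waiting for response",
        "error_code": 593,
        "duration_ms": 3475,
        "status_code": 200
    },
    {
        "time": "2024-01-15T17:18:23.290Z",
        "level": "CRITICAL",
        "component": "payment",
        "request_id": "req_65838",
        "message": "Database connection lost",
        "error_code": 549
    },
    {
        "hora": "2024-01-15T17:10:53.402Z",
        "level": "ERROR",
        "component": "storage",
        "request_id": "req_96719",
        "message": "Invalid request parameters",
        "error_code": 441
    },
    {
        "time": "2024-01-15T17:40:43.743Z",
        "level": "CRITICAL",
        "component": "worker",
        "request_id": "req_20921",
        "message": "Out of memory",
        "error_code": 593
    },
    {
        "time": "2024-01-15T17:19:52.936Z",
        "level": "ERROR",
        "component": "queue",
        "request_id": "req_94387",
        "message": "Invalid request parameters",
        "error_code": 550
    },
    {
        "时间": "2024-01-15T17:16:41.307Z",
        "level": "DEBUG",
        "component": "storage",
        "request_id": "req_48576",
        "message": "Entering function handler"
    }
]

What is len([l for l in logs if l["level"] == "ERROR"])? 3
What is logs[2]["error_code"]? 441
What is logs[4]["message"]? "Invalid request parameters"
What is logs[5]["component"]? "storage"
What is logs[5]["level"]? "DEBUG"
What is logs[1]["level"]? "CRITICAL"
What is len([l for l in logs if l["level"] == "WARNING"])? 0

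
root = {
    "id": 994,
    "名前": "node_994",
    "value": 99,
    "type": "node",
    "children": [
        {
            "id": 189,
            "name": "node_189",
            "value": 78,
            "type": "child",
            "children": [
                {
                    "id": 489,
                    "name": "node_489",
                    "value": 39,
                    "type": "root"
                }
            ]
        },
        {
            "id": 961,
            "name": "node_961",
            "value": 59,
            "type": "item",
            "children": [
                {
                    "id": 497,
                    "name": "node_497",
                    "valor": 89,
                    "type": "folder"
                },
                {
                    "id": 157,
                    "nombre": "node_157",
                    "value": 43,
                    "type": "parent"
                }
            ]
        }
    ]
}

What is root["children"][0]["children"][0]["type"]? "root"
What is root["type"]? "node"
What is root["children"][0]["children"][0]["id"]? 489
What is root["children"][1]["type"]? "item"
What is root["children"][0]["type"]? "child"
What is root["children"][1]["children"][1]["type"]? "parent"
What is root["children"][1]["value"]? 59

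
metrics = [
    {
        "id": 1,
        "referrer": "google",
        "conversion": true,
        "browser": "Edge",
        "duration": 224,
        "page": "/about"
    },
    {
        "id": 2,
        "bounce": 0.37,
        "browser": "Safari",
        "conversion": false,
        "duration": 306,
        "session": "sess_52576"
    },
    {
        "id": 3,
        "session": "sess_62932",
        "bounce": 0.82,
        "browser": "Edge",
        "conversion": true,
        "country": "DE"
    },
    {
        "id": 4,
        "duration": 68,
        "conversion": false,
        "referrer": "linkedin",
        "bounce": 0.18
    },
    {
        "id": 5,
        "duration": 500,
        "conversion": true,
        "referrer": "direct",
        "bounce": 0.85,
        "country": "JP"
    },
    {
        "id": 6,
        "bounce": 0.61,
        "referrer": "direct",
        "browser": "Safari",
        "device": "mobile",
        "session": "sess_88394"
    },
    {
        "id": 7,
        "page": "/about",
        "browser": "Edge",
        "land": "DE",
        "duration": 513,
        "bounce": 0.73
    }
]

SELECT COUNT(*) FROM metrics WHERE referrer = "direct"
2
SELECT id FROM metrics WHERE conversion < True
[2, 4]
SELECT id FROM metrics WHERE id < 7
[1, 2, 3, 4, 5, 6]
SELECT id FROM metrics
[1, 2, 3, 4, 5, 6, 7]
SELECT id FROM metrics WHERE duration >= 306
[2, 5, 7]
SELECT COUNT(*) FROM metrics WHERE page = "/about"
2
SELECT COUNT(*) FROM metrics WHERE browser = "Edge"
3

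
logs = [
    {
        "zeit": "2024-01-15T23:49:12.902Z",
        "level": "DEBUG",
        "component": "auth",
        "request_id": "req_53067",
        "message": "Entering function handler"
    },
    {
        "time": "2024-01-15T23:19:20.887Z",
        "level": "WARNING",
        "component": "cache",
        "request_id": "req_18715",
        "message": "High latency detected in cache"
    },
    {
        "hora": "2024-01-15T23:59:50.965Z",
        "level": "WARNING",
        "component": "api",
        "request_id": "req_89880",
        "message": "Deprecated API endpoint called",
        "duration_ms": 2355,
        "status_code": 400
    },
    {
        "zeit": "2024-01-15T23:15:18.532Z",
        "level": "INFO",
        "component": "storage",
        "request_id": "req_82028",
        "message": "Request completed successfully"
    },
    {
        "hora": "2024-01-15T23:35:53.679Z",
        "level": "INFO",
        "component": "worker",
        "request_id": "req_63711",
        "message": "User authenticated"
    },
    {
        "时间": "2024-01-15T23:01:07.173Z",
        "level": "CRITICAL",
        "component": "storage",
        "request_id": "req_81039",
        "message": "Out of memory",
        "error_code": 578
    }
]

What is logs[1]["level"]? "WARNING"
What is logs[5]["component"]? "storage"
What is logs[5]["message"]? "Out of memory"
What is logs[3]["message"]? "Request completed successfully"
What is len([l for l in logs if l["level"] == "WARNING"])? 2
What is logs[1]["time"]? "2024-01-15T23:19:20.887Z"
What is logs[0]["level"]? "DEBUG"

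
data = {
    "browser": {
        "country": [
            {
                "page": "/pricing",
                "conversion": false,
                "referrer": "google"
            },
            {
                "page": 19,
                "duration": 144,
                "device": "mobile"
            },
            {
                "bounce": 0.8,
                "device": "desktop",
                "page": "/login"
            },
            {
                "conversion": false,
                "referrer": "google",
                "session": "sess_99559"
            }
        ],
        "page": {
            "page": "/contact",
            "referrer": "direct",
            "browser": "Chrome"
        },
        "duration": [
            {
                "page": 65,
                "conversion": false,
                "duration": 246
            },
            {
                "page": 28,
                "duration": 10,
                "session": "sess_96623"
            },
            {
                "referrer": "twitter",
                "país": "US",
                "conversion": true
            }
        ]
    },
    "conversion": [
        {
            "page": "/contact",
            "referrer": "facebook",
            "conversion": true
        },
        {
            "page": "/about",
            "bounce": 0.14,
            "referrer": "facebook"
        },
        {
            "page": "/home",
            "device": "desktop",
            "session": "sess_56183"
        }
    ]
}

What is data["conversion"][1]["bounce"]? 0.14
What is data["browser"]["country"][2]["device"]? "desktop"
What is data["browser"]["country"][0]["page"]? "/pricing"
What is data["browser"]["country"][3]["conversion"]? False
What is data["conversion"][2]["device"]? "desktop"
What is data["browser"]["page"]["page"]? "/contact"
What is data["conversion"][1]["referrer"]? "facebook"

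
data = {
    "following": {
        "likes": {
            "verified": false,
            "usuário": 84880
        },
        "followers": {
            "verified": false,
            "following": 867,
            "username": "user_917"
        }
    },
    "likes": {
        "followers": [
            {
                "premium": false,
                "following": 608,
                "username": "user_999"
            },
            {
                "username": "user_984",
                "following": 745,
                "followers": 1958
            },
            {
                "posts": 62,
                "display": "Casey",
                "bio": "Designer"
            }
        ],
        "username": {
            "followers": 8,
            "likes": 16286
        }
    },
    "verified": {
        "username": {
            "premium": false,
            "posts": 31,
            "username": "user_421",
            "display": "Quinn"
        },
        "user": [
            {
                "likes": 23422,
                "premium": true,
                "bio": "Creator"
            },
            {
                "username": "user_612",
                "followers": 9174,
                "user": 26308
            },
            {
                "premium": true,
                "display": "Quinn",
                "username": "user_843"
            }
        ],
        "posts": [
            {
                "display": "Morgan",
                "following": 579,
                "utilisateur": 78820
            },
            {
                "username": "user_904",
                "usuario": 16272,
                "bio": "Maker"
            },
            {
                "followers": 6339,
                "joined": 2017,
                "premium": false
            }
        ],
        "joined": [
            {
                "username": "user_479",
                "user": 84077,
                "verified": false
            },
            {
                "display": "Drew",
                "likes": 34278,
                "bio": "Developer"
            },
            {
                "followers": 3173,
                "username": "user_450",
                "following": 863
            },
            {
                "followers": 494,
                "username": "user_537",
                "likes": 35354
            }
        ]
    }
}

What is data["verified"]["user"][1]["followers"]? 9174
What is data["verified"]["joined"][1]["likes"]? 34278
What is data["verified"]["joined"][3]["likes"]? 35354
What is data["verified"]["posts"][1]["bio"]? "Maker"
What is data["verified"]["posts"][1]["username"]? "user_904"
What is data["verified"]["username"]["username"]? "user_421"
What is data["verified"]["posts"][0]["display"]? "Morgan"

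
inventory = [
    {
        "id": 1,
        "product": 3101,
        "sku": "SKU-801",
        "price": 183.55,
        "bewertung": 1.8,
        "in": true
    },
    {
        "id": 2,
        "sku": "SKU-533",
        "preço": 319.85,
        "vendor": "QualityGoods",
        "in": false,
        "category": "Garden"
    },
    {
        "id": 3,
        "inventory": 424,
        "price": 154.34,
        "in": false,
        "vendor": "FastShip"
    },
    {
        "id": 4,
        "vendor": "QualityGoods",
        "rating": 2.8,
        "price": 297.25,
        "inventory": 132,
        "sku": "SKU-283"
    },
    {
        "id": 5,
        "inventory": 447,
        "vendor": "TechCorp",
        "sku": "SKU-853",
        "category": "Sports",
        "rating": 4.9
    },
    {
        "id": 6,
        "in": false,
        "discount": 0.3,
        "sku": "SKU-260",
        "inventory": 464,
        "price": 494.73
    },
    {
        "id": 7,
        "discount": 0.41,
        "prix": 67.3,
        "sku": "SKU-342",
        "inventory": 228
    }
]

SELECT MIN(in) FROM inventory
False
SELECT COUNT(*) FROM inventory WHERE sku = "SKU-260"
1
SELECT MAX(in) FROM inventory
True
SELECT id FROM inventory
[1, 2, 3, 4, 5, 6, 7]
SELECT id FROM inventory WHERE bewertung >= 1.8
[1]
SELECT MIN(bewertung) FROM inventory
1.8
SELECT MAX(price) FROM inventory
494.73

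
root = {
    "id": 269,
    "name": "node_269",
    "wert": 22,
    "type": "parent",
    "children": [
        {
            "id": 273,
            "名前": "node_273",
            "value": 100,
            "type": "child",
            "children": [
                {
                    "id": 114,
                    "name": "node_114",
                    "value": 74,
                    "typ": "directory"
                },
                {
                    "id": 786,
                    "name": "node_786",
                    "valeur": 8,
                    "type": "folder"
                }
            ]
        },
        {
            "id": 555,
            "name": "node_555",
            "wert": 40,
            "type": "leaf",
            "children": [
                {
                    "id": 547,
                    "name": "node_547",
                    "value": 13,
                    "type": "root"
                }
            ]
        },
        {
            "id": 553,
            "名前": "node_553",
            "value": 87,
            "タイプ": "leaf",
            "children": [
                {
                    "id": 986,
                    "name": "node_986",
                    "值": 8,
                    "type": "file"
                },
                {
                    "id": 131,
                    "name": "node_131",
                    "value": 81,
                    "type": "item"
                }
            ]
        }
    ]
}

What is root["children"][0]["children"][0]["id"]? 114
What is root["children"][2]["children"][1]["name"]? "node_131"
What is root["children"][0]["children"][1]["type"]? "folder"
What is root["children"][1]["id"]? 555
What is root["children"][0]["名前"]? "node_273"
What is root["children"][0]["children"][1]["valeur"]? 8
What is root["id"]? 269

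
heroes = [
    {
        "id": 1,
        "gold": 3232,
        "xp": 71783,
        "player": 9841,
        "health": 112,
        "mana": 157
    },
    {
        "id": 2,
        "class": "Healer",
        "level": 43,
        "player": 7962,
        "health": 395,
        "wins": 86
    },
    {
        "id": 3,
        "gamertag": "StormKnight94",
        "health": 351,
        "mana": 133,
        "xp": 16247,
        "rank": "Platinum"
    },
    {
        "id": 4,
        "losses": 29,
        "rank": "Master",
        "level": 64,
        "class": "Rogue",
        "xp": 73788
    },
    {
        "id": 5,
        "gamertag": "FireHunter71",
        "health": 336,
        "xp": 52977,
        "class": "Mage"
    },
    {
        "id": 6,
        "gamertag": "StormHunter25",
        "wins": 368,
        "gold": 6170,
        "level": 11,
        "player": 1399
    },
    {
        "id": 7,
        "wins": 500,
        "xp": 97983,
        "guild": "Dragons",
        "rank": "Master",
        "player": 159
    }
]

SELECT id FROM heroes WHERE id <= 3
[1, 2, 3]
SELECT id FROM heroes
[1, 2, 3, 4, 5, 6, 7]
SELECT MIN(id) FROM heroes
1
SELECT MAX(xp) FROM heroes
97983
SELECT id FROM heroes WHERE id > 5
[6, 7]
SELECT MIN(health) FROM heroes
112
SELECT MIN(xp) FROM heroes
16247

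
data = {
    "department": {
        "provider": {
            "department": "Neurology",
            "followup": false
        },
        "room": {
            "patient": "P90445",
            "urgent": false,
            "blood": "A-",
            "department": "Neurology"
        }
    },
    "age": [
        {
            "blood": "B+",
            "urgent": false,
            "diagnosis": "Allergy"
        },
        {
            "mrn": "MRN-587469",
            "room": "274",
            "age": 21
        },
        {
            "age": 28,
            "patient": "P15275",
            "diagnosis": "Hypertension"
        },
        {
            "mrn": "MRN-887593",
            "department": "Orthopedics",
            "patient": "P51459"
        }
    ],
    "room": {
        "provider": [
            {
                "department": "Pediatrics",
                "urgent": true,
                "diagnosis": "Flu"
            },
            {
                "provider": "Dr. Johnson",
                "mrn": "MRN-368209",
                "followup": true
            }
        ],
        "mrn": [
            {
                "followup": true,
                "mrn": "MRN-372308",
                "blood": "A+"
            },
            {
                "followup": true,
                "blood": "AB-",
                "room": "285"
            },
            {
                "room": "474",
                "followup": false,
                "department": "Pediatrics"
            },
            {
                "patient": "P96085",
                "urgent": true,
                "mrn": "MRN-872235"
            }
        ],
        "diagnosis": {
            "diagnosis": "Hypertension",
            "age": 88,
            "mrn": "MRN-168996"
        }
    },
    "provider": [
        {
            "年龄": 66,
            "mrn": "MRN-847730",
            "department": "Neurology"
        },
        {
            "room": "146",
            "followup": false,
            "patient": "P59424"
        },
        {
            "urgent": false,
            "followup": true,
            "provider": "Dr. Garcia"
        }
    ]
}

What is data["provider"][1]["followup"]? False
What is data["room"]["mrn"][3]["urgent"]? True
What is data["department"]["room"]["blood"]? "A-"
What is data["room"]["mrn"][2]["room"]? "474"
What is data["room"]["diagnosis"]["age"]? 88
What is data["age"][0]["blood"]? "B+"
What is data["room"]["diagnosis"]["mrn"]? "MRN-168996"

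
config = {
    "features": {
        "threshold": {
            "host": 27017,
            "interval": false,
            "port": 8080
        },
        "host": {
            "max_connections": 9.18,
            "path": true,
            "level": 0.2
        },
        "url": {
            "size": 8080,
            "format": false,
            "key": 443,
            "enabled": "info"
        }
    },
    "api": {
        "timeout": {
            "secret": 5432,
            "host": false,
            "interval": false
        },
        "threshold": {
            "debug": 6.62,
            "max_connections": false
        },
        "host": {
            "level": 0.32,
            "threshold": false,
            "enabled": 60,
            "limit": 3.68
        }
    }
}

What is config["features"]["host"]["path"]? True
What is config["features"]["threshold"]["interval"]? False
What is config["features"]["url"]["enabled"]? "info"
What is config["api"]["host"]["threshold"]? False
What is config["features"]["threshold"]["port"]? 8080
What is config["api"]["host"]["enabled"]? 60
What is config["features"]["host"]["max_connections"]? 9.18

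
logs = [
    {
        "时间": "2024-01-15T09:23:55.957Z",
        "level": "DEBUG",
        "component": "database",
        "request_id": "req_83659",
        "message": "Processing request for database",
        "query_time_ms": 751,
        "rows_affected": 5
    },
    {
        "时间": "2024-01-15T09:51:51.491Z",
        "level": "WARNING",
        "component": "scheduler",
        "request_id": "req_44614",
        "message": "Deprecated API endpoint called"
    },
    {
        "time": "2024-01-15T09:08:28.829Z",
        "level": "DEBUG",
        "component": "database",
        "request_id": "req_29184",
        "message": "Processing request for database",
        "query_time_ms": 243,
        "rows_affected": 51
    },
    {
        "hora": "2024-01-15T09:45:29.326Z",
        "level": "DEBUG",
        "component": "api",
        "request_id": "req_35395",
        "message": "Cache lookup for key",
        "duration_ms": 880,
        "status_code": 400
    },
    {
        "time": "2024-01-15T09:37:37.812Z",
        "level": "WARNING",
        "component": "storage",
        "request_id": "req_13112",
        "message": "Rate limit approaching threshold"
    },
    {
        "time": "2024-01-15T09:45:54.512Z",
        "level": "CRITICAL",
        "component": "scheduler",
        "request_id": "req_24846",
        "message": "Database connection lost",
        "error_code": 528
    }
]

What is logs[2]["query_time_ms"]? 243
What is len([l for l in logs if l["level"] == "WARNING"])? 2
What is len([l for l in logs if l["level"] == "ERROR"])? 0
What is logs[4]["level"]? "WARNING"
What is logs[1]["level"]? "WARNING"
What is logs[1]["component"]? "scheduler"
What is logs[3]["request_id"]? "req_35395"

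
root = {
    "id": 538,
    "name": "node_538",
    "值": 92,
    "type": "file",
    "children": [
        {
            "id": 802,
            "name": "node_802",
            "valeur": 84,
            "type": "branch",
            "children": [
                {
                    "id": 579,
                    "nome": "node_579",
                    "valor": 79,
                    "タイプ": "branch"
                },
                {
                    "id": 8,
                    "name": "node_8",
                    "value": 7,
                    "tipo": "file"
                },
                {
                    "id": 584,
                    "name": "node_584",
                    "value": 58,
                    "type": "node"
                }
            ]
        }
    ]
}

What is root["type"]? "file"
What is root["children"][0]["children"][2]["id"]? 584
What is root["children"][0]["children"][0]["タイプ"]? "branch"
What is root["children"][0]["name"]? "node_802"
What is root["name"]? "node_538"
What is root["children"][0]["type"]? "branch"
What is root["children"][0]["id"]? 802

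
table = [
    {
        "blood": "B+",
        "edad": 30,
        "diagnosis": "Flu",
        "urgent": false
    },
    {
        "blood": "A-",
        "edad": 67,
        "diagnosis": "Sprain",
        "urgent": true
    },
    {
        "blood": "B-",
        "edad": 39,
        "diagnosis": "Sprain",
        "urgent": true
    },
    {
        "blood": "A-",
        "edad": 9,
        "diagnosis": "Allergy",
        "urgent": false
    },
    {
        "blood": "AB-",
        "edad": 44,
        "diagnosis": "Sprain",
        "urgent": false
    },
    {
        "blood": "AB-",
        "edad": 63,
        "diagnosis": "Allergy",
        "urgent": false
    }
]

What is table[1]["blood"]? "A-"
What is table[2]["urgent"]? True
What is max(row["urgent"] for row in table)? True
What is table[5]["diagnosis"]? "Allergy"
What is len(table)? 6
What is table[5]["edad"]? 63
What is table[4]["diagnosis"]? "Sprain"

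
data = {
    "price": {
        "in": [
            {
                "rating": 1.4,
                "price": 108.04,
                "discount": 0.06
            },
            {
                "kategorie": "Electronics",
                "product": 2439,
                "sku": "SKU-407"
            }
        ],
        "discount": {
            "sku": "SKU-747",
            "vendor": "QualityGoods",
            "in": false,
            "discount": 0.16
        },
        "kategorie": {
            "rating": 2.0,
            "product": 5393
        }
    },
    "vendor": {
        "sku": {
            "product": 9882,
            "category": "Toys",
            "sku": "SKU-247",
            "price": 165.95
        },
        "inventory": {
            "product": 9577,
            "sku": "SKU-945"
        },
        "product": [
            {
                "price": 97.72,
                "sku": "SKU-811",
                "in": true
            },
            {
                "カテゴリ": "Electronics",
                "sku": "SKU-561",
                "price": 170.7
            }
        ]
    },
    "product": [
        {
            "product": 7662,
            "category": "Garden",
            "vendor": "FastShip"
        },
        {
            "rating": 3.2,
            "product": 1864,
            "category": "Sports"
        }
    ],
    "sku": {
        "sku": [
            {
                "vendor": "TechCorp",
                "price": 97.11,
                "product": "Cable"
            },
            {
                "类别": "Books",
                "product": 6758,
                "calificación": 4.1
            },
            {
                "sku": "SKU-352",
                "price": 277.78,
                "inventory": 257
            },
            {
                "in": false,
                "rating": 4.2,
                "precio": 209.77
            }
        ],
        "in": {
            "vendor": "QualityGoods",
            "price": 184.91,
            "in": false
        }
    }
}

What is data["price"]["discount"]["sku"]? "SKU-747"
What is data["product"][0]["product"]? 7662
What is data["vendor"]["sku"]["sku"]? "SKU-247"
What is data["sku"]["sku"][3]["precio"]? 209.77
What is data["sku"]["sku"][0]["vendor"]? "TechCorp"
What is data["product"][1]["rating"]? 3.2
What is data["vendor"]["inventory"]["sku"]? "SKU-945"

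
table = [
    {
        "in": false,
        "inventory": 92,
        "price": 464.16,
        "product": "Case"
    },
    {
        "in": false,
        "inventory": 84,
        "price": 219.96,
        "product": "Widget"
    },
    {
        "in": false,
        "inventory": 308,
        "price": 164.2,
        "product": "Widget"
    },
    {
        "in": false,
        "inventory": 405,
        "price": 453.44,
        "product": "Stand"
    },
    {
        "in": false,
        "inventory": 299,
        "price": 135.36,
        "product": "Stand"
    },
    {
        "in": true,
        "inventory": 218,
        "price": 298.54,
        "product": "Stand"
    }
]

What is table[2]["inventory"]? 308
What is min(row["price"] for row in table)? 135.36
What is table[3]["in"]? False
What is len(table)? 6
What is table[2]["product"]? "Widget"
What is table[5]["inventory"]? 218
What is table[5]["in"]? True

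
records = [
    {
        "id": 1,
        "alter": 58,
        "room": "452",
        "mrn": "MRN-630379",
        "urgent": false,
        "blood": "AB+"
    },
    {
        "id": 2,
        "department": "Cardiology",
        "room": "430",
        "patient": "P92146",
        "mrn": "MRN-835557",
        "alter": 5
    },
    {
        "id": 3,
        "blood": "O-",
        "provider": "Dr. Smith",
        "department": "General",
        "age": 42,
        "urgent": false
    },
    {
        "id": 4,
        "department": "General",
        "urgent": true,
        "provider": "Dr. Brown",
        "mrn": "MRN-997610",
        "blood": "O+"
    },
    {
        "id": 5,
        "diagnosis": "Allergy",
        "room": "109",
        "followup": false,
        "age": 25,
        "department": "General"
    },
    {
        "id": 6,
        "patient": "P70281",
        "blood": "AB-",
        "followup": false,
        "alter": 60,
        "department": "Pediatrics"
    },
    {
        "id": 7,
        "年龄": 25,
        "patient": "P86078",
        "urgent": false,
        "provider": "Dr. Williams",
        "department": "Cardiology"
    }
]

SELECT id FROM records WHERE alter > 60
[]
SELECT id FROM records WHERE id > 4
[5, 6, 7]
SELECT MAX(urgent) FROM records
True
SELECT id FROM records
[1, 2, 3, 4, 5, 6, 7]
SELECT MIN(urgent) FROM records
False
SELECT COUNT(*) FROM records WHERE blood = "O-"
1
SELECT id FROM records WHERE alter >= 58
[1, 6]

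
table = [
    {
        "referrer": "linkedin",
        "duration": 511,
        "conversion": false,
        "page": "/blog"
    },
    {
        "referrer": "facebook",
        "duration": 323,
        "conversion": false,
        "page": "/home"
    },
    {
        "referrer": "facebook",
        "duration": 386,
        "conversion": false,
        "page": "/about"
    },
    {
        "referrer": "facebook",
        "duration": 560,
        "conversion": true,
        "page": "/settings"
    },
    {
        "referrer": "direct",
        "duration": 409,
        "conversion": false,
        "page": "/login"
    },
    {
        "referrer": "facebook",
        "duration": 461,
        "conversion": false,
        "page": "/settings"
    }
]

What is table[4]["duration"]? 409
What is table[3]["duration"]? 560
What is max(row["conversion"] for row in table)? True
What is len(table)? 6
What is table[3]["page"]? "/settings"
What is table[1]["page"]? "/home"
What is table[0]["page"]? "/blog"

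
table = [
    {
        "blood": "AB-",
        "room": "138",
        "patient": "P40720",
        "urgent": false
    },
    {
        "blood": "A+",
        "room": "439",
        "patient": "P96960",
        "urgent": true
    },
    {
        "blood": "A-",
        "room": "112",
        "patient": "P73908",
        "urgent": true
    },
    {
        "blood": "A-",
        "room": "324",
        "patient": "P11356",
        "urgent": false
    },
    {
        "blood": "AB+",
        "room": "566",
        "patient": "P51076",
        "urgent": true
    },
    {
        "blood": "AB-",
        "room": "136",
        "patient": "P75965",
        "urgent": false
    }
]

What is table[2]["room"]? "112"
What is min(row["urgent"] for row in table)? False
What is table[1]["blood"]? "A+"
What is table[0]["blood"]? "AB-"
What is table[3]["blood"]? "A-"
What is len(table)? 6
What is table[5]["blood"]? "AB-"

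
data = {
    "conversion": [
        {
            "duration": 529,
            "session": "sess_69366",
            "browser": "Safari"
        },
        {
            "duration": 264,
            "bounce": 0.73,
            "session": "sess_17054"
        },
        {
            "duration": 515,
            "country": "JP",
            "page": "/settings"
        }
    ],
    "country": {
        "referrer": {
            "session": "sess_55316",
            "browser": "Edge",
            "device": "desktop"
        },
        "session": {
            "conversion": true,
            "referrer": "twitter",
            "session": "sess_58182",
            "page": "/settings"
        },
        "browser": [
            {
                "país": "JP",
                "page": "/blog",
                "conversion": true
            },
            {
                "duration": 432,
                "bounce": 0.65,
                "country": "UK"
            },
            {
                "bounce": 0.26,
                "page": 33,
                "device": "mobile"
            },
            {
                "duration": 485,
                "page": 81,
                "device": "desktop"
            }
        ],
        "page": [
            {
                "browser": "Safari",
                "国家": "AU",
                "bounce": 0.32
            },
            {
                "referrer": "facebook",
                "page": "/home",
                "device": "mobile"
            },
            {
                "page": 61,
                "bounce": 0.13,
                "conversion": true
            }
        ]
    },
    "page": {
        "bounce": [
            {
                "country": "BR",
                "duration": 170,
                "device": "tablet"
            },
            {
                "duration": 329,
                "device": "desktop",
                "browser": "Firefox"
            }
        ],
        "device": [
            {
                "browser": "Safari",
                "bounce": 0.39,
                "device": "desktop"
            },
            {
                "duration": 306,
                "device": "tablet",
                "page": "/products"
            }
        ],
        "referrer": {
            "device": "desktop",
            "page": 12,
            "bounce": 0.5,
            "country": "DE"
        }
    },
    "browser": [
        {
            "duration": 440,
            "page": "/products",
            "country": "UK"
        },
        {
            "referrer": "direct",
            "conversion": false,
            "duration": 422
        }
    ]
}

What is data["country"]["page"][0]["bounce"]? 0.32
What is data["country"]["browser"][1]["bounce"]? 0.65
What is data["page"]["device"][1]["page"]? "/products"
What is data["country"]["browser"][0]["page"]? "/blog"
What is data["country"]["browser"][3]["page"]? 81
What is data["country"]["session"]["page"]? "/settings"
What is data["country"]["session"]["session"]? "sess_58182"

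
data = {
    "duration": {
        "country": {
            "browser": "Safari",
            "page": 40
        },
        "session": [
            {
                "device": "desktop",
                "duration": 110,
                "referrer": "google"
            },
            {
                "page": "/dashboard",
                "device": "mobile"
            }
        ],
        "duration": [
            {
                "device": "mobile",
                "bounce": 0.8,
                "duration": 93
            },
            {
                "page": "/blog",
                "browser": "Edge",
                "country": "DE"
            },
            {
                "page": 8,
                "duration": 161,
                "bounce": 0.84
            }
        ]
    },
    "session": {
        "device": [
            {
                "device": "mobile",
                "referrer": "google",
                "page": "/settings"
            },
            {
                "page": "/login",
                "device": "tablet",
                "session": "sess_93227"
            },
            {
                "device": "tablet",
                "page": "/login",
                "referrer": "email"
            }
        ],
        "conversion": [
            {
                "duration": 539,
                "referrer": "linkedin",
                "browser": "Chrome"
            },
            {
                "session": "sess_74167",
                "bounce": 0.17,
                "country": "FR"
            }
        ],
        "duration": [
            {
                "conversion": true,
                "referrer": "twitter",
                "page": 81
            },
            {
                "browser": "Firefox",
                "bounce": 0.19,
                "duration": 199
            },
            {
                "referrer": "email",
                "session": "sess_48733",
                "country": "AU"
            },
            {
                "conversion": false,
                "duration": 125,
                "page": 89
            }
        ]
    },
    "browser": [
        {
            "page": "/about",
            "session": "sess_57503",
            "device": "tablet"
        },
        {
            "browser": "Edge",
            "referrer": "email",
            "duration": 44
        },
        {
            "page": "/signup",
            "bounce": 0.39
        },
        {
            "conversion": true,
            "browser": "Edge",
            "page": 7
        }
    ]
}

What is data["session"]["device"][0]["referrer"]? "google"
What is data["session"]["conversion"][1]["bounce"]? 0.17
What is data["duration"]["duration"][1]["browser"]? "Edge"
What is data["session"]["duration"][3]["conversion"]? False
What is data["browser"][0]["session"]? "sess_57503"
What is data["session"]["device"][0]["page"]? "/settings"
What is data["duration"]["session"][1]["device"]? "mobile"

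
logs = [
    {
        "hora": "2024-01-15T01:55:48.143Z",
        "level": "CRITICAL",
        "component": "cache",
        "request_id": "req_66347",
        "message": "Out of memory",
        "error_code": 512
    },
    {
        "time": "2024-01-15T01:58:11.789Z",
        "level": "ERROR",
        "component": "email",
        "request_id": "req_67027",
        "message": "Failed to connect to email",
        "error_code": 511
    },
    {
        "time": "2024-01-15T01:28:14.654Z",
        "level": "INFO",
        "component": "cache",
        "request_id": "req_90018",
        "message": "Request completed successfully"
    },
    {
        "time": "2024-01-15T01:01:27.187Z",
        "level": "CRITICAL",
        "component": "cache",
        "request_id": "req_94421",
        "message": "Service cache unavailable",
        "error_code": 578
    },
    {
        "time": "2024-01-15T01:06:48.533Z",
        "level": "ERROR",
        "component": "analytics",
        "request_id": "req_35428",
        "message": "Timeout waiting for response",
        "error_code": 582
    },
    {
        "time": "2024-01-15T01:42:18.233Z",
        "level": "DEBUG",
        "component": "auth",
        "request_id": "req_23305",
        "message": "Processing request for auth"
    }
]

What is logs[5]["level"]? "DEBUG"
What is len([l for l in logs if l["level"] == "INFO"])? 1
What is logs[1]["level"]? "ERROR"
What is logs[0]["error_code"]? 512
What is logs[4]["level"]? "ERROR"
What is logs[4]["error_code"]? 582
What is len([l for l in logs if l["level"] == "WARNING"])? 0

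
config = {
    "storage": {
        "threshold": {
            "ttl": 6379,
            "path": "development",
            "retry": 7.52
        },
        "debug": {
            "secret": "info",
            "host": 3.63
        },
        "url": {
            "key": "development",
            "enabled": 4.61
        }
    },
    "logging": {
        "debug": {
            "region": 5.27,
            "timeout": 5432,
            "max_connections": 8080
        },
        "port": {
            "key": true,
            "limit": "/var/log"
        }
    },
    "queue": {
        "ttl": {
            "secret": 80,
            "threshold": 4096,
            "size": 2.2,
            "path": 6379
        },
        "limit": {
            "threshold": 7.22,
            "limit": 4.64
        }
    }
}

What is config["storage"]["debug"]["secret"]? "info"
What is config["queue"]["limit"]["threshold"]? 7.22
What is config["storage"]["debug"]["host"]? 3.63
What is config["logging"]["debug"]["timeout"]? 5432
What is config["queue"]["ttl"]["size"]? 2.2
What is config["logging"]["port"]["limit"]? "/var/log"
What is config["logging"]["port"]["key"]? True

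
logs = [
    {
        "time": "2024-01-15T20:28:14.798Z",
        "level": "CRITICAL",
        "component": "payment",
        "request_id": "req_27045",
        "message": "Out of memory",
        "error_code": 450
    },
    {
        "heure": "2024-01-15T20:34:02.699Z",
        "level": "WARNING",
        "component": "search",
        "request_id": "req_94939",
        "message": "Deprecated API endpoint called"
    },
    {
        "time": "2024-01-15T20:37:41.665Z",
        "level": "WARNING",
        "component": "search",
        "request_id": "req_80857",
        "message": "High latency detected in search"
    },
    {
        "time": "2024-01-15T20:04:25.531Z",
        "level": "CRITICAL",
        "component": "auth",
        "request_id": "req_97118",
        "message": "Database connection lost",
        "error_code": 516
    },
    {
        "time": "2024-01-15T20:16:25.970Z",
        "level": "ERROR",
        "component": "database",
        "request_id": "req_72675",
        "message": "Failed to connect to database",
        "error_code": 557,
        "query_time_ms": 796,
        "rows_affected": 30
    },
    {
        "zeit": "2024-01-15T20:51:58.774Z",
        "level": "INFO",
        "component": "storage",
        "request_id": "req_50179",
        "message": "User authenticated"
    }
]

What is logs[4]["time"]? "2024-01-15T20:16:25.970Z"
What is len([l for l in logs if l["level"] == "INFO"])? 1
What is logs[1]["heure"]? "2024-01-15T20:34:02.699Z"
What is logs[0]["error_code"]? 450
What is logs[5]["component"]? "storage"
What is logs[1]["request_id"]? "req_94939"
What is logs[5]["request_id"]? "req_50179"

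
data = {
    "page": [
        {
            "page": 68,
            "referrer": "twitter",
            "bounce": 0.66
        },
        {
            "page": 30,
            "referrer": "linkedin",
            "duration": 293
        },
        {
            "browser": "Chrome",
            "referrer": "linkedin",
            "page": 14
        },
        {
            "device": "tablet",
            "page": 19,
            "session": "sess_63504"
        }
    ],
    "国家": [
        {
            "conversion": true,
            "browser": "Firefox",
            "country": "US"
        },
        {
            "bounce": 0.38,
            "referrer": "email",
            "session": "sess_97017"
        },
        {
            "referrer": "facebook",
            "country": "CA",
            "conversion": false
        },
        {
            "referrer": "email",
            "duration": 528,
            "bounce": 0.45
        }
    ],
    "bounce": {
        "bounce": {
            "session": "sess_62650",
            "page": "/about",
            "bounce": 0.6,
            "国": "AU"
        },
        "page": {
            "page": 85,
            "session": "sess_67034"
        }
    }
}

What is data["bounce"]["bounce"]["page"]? "/about"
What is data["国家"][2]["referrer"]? "facebook"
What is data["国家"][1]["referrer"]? "email"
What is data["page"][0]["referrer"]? "twitter"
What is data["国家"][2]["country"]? "CA"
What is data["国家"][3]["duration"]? 528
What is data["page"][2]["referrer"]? "linkedin"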